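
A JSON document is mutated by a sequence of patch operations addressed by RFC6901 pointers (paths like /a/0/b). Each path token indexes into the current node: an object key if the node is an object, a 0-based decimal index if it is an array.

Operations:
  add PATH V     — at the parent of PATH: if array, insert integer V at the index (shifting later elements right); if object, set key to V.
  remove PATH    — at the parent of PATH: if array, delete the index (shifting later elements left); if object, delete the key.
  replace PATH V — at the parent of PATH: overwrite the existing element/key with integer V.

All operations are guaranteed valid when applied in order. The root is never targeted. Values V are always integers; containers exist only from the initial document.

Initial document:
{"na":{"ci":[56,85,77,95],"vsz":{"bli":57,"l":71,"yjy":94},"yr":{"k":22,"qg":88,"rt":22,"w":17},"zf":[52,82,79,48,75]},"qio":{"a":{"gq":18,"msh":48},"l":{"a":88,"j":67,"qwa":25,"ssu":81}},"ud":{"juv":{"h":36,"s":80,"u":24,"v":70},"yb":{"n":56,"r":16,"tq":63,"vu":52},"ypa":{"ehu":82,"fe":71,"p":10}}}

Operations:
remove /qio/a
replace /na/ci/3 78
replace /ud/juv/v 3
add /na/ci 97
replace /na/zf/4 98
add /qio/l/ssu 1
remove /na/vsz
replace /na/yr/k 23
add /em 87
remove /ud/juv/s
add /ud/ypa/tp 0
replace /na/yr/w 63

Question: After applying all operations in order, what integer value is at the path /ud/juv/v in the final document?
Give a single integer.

After op 1 (remove /qio/a): {"na":{"ci":[56,85,77,95],"vsz":{"bli":57,"l":71,"yjy":94},"yr":{"k":22,"qg":88,"rt":22,"w":17},"zf":[52,82,79,48,75]},"qio":{"l":{"a":88,"j":67,"qwa":25,"ssu":81}},"ud":{"juv":{"h":36,"s":80,"u":24,"v":70},"yb":{"n":56,"r":16,"tq":63,"vu":52},"ypa":{"ehu":82,"fe":71,"p":10}}}
After op 2 (replace /na/ci/3 78): {"na":{"ci":[56,85,77,78],"vsz":{"bli":57,"l":71,"yjy":94},"yr":{"k":22,"qg":88,"rt":22,"w":17},"zf":[52,82,79,48,75]},"qio":{"l":{"a":88,"j":67,"qwa":25,"ssu":81}},"ud":{"juv":{"h":36,"s":80,"u":24,"v":70},"yb":{"n":56,"r":16,"tq":63,"vu":52},"ypa":{"ehu":82,"fe":71,"p":10}}}
After op 3 (replace /ud/juv/v 3): {"na":{"ci":[56,85,77,78],"vsz":{"bli":57,"l":71,"yjy":94},"yr":{"k":22,"qg":88,"rt":22,"w":17},"zf":[52,82,79,48,75]},"qio":{"l":{"a":88,"j":67,"qwa":25,"ssu":81}},"ud":{"juv":{"h":36,"s":80,"u":24,"v":3},"yb":{"n":56,"r":16,"tq":63,"vu":52},"ypa":{"ehu":82,"fe":71,"p":10}}}
After op 4 (add /na/ci 97): {"na":{"ci":97,"vsz":{"bli":57,"l":71,"yjy":94},"yr":{"k":22,"qg":88,"rt":22,"w":17},"zf":[52,82,79,48,75]},"qio":{"l":{"a":88,"j":67,"qwa":25,"ssu":81}},"ud":{"juv":{"h":36,"s":80,"u":24,"v":3},"yb":{"n":56,"r":16,"tq":63,"vu":52},"ypa":{"ehu":82,"fe":71,"p":10}}}
After op 5 (replace /na/zf/4 98): {"na":{"ci":97,"vsz":{"bli":57,"l":71,"yjy":94},"yr":{"k":22,"qg":88,"rt":22,"w":17},"zf":[52,82,79,48,98]},"qio":{"l":{"a":88,"j":67,"qwa":25,"ssu":81}},"ud":{"juv":{"h":36,"s":80,"u":24,"v":3},"yb":{"n":56,"r":16,"tq":63,"vu":52},"ypa":{"ehu":82,"fe":71,"p":10}}}
After op 6 (add /qio/l/ssu 1): {"na":{"ci":97,"vsz":{"bli":57,"l":71,"yjy":94},"yr":{"k":22,"qg":88,"rt":22,"w":17},"zf":[52,82,79,48,98]},"qio":{"l":{"a":88,"j":67,"qwa":25,"ssu":1}},"ud":{"juv":{"h":36,"s":80,"u":24,"v":3},"yb":{"n":56,"r":16,"tq":63,"vu":52},"ypa":{"ehu":82,"fe":71,"p":10}}}
After op 7 (remove /na/vsz): {"na":{"ci":97,"yr":{"k":22,"qg":88,"rt":22,"w":17},"zf":[52,82,79,48,98]},"qio":{"l":{"a":88,"j":67,"qwa":25,"ssu":1}},"ud":{"juv":{"h":36,"s":80,"u":24,"v":3},"yb":{"n":56,"r":16,"tq":63,"vu":52},"ypa":{"ehu":82,"fe":71,"p":10}}}
After op 8 (replace /na/yr/k 23): {"na":{"ci":97,"yr":{"k":23,"qg":88,"rt":22,"w":17},"zf":[52,82,79,48,98]},"qio":{"l":{"a":88,"j":67,"qwa":25,"ssu":1}},"ud":{"juv":{"h":36,"s":80,"u":24,"v":3},"yb":{"n":56,"r":16,"tq":63,"vu":52},"ypa":{"ehu":82,"fe":71,"p":10}}}
After op 9 (add /em 87): {"em":87,"na":{"ci":97,"yr":{"k":23,"qg":88,"rt":22,"w":17},"zf":[52,82,79,48,98]},"qio":{"l":{"a":88,"j":67,"qwa":25,"ssu":1}},"ud":{"juv":{"h":36,"s":80,"u":24,"v":3},"yb":{"n":56,"r":16,"tq":63,"vu":52},"ypa":{"ehu":82,"fe":71,"p":10}}}
After op 10 (remove /ud/juv/s): {"em":87,"na":{"ci":97,"yr":{"k":23,"qg":88,"rt":22,"w":17},"zf":[52,82,79,48,98]},"qio":{"l":{"a":88,"j":67,"qwa":25,"ssu":1}},"ud":{"juv":{"h":36,"u":24,"v":3},"yb":{"n":56,"r":16,"tq":63,"vu":52},"ypa":{"ehu":82,"fe":71,"p":10}}}
After op 11 (add /ud/ypa/tp 0): {"em":87,"na":{"ci":97,"yr":{"k":23,"qg":88,"rt":22,"w":17},"zf":[52,82,79,48,98]},"qio":{"l":{"a":88,"j":67,"qwa":25,"ssu":1}},"ud":{"juv":{"h":36,"u":24,"v":3},"yb":{"n":56,"r":16,"tq":63,"vu":52},"ypa":{"ehu":82,"fe":71,"p":10,"tp":0}}}
After op 12 (replace /na/yr/w 63): {"em":87,"na":{"ci":97,"yr":{"k":23,"qg":88,"rt":22,"w":63},"zf":[52,82,79,48,98]},"qio":{"l":{"a":88,"j":67,"qwa":25,"ssu":1}},"ud":{"juv":{"h":36,"u":24,"v":3},"yb":{"n":56,"r":16,"tq":63,"vu":52},"ypa":{"ehu":82,"fe":71,"p":10,"tp":0}}}
Value at /ud/juv/v: 3

Answer: 3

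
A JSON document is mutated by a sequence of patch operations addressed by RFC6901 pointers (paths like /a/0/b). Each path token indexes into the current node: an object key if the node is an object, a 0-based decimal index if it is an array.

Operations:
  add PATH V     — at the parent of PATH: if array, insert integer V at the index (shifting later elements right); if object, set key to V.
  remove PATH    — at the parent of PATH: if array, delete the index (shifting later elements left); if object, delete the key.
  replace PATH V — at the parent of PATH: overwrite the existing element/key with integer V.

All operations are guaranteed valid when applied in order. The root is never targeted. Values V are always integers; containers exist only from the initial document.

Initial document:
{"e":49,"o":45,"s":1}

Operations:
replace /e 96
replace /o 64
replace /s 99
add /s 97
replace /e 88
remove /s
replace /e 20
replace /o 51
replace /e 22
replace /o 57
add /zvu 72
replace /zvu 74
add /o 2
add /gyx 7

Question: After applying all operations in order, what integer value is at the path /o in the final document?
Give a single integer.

Answer: 2

Derivation:
After op 1 (replace /e 96): {"e":96,"o":45,"s":1}
After op 2 (replace /o 64): {"e":96,"o":64,"s":1}
After op 3 (replace /s 99): {"e":96,"o":64,"s":99}
After op 4 (add /s 97): {"e":96,"o":64,"s":97}
After op 5 (replace /e 88): {"e":88,"o":64,"s":97}
After op 6 (remove /s): {"e":88,"o":64}
After op 7 (replace /e 20): {"e":20,"o":64}
After op 8 (replace /o 51): {"e":20,"o":51}
After op 9 (replace /e 22): {"e":22,"o":51}
After op 10 (replace /o 57): {"e":22,"o":57}
After op 11 (add /zvu 72): {"e":22,"o":57,"zvu":72}
After op 12 (replace /zvu 74): {"e":22,"o":57,"zvu":74}
After op 13 (add /o 2): {"e":22,"o":2,"zvu":74}
After op 14 (add /gyx 7): {"e":22,"gyx":7,"o":2,"zvu":74}
Value at /o: 2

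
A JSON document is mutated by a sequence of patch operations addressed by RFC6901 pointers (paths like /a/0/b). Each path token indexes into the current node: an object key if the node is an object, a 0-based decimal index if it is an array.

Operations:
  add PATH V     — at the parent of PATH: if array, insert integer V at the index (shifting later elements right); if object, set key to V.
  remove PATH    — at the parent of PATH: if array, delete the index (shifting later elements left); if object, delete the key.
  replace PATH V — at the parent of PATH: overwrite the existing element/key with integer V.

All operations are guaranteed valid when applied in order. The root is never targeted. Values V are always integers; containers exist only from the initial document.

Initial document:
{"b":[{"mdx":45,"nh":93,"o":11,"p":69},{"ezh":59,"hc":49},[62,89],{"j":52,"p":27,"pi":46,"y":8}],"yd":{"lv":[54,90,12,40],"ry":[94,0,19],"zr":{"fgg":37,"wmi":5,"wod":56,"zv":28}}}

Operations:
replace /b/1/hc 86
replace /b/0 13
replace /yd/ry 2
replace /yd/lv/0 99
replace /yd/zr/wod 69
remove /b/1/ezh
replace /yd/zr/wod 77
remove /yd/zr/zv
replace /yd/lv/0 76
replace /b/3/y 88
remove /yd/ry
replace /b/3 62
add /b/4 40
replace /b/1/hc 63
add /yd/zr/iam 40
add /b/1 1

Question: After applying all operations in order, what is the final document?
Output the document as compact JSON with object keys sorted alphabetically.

Answer: {"b":[13,1,{"hc":63},[62,89],62,40],"yd":{"lv":[76,90,12,40],"zr":{"fgg":37,"iam":40,"wmi":5,"wod":77}}}

Derivation:
After op 1 (replace /b/1/hc 86): {"b":[{"mdx":45,"nh":93,"o":11,"p":69},{"ezh":59,"hc":86},[62,89],{"j":52,"p":27,"pi":46,"y":8}],"yd":{"lv":[54,90,12,40],"ry":[94,0,19],"zr":{"fgg":37,"wmi":5,"wod":56,"zv":28}}}
After op 2 (replace /b/0 13): {"b":[13,{"ezh":59,"hc":86},[62,89],{"j":52,"p":27,"pi":46,"y":8}],"yd":{"lv":[54,90,12,40],"ry":[94,0,19],"zr":{"fgg":37,"wmi":5,"wod":56,"zv":28}}}
After op 3 (replace /yd/ry 2): {"b":[13,{"ezh":59,"hc":86},[62,89],{"j":52,"p":27,"pi":46,"y":8}],"yd":{"lv":[54,90,12,40],"ry":2,"zr":{"fgg":37,"wmi":5,"wod":56,"zv":28}}}
After op 4 (replace /yd/lv/0 99): {"b":[13,{"ezh":59,"hc":86},[62,89],{"j":52,"p":27,"pi":46,"y":8}],"yd":{"lv":[99,90,12,40],"ry":2,"zr":{"fgg":37,"wmi":5,"wod":56,"zv":28}}}
After op 5 (replace /yd/zr/wod 69): {"b":[13,{"ezh":59,"hc":86},[62,89],{"j":52,"p":27,"pi":46,"y":8}],"yd":{"lv":[99,90,12,40],"ry":2,"zr":{"fgg":37,"wmi":5,"wod":69,"zv":28}}}
After op 6 (remove /b/1/ezh): {"b":[13,{"hc":86},[62,89],{"j":52,"p":27,"pi":46,"y":8}],"yd":{"lv":[99,90,12,40],"ry":2,"zr":{"fgg":37,"wmi":5,"wod":69,"zv":28}}}
After op 7 (replace /yd/zr/wod 77): {"b":[13,{"hc":86},[62,89],{"j":52,"p":27,"pi":46,"y":8}],"yd":{"lv":[99,90,12,40],"ry":2,"zr":{"fgg":37,"wmi":5,"wod":77,"zv":28}}}
After op 8 (remove /yd/zr/zv): {"b":[13,{"hc":86},[62,89],{"j":52,"p":27,"pi":46,"y":8}],"yd":{"lv":[99,90,12,40],"ry":2,"zr":{"fgg":37,"wmi":5,"wod":77}}}
After op 9 (replace /yd/lv/0 76): {"b":[13,{"hc":86},[62,89],{"j":52,"p":27,"pi":46,"y":8}],"yd":{"lv":[76,90,12,40],"ry":2,"zr":{"fgg":37,"wmi":5,"wod":77}}}
After op 10 (replace /b/3/y 88): {"b":[13,{"hc":86},[62,89],{"j":52,"p":27,"pi":46,"y":88}],"yd":{"lv":[76,90,12,40],"ry":2,"zr":{"fgg":37,"wmi":5,"wod":77}}}
After op 11 (remove /yd/ry): {"b":[13,{"hc":86},[62,89],{"j":52,"p":27,"pi":46,"y":88}],"yd":{"lv":[76,90,12,40],"zr":{"fgg":37,"wmi":5,"wod":77}}}
After op 12 (replace /b/3 62): {"b":[13,{"hc":86},[62,89],62],"yd":{"lv":[76,90,12,40],"zr":{"fgg":37,"wmi":5,"wod":77}}}
After op 13 (add /b/4 40): {"b":[13,{"hc":86},[62,89],62,40],"yd":{"lv":[76,90,12,40],"zr":{"fgg":37,"wmi":5,"wod":77}}}
After op 14 (replace /b/1/hc 63): {"b":[13,{"hc":63},[62,89],62,40],"yd":{"lv":[76,90,12,40],"zr":{"fgg":37,"wmi":5,"wod":77}}}
After op 15 (add /yd/zr/iam 40): {"b":[13,{"hc":63},[62,89],62,40],"yd":{"lv":[76,90,12,40],"zr":{"fgg":37,"iam":40,"wmi":5,"wod":77}}}
After op 16 (add /b/1 1): {"b":[13,1,{"hc":63},[62,89],62,40],"yd":{"lv":[76,90,12,40],"zr":{"fgg":37,"iam":40,"wmi":5,"wod":77}}}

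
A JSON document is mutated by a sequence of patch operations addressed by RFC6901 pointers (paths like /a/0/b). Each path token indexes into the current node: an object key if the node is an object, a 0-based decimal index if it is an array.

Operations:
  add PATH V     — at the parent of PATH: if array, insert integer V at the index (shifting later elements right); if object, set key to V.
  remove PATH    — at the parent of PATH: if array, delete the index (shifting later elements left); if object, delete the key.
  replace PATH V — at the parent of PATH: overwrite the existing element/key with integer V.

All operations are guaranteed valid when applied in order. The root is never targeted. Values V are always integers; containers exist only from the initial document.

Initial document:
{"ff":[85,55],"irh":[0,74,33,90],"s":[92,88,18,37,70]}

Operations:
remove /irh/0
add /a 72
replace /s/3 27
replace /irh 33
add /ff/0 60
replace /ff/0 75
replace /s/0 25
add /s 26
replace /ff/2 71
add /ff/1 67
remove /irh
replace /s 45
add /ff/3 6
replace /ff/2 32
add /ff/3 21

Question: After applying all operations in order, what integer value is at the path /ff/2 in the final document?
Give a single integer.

Answer: 32

Derivation:
After op 1 (remove /irh/0): {"ff":[85,55],"irh":[74,33,90],"s":[92,88,18,37,70]}
After op 2 (add /a 72): {"a":72,"ff":[85,55],"irh":[74,33,90],"s":[92,88,18,37,70]}
After op 3 (replace /s/3 27): {"a":72,"ff":[85,55],"irh":[74,33,90],"s":[92,88,18,27,70]}
After op 4 (replace /irh 33): {"a":72,"ff":[85,55],"irh":33,"s":[92,88,18,27,70]}
After op 5 (add /ff/0 60): {"a":72,"ff":[60,85,55],"irh":33,"s":[92,88,18,27,70]}
After op 6 (replace /ff/0 75): {"a":72,"ff":[75,85,55],"irh":33,"s":[92,88,18,27,70]}
After op 7 (replace /s/0 25): {"a":72,"ff":[75,85,55],"irh":33,"s":[25,88,18,27,70]}
After op 8 (add /s 26): {"a":72,"ff":[75,85,55],"irh":33,"s":26}
After op 9 (replace /ff/2 71): {"a":72,"ff":[75,85,71],"irh":33,"s":26}
After op 10 (add /ff/1 67): {"a":72,"ff":[75,67,85,71],"irh":33,"s":26}
After op 11 (remove /irh): {"a":72,"ff":[75,67,85,71],"s":26}
After op 12 (replace /s 45): {"a":72,"ff":[75,67,85,71],"s":45}
After op 13 (add /ff/3 6): {"a":72,"ff":[75,67,85,6,71],"s":45}
After op 14 (replace /ff/2 32): {"a":72,"ff":[75,67,32,6,71],"s":45}
After op 15 (add /ff/3 21): {"a":72,"ff":[75,67,32,21,6,71],"s":45}
Value at /ff/2: 32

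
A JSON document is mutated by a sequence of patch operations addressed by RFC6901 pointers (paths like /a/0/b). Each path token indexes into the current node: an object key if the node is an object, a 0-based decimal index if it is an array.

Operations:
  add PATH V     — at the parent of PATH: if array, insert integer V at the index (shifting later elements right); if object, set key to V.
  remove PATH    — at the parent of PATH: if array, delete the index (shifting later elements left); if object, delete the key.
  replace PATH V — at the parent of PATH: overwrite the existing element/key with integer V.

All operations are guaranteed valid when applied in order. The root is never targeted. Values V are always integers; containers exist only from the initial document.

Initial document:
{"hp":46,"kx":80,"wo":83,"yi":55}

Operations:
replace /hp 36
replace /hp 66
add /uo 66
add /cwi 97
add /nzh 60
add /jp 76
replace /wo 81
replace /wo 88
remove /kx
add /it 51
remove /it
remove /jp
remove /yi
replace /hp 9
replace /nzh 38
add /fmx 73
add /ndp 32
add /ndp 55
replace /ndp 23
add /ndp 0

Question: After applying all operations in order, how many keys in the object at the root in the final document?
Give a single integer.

After op 1 (replace /hp 36): {"hp":36,"kx":80,"wo":83,"yi":55}
After op 2 (replace /hp 66): {"hp":66,"kx":80,"wo":83,"yi":55}
After op 3 (add /uo 66): {"hp":66,"kx":80,"uo":66,"wo":83,"yi":55}
After op 4 (add /cwi 97): {"cwi":97,"hp":66,"kx":80,"uo":66,"wo":83,"yi":55}
After op 5 (add /nzh 60): {"cwi":97,"hp":66,"kx":80,"nzh":60,"uo":66,"wo":83,"yi":55}
After op 6 (add /jp 76): {"cwi":97,"hp":66,"jp":76,"kx":80,"nzh":60,"uo":66,"wo":83,"yi":55}
After op 7 (replace /wo 81): {"cwi":97,"hp":66,"jp":76,"kx":80,"nzh":60,"uo":66,"wo":81,"yi":55}
After op 8 (replace /wo 88): {"cwi":97,"hp":66,"jp":76,"kx":80,"nzh":60,"uo":66,"wo":88,"yi":55}
After op 9 (remove /kx): {"cwi":97,"hp":66,"jp":76,"nzh":60,"uo":66,"wo":88,"yi":55}
After op 10 (add /it 51): {"cwi":97,"hp":66,"it":51,"jp":76,"nzh":60,"uo":66,"wo":88,"yi":55}
After op 11 (remove /it): {"cwi":97,"hp":66,"jp":76,"nzh":60,"uo":66,"wo":88,"yi":55}
After op 12 (remove /jp): {"cwi":97,"hp":66,"nzh":60,"uo":66,"wo":88,"yi":55}
After op 13 (remove /yi): {"cwi":97,"hp":66,"nzh":60,"uo":66,"wo":88}
After op 14 (replace /hp 9): {"cwi":97,"hp":9,"nzh":60,"uo":66,"wo":88}
After op 15 (replace /nzh 38): {"cwi":97,"hp":9,"nzh":38,"uo":66,"wo":88}
After op 16 (add /fmx 73): {"cwi":97,"fmx":73,"hp":9,"nzh":38,"uo":66,"wo":88}
After op 17 (add /ndp 32): {"cwi":97,"fmx":73,"hp":9,"ndp":32,"nzh":38,"uo":66,"wo":88}
After op 18 (add /ndp 55): {"cwi":97,"fmx":73,"hp":9,"ndp":55,"nzh":38,"uo":66,"wo":88}
After op 19 (replace /ndp 23): {"cwi":97,"fmx":73,"hp":9,"ndp":23,"nzh":38,"uo":66,"wo":88}
After op 20 (add /ndp 0): {"cwi":97,"fmx":73,"hp":9,"ndp":0,"nzh":38,"uo":66,"wo":88}
Size at the root: 7

Answer: 7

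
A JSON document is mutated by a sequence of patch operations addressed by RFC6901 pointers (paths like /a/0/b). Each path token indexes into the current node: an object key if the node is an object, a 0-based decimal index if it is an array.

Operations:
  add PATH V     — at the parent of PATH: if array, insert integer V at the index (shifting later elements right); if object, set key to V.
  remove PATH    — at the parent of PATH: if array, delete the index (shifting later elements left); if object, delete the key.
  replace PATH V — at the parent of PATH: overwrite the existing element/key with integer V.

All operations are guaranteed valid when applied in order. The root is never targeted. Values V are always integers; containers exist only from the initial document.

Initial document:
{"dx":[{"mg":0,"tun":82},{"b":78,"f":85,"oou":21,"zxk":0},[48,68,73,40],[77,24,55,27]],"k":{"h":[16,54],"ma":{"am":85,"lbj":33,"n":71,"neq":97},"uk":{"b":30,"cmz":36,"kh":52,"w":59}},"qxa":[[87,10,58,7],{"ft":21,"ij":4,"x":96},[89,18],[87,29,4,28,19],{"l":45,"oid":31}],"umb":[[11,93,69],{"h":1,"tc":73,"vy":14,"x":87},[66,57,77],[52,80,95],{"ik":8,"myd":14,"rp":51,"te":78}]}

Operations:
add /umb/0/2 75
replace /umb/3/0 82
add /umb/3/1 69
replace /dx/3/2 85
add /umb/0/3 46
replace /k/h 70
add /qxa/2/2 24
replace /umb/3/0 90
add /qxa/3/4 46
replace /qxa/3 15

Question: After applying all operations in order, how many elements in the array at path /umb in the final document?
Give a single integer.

Answer: 5

Derivation:
After op 1 (add /umb/0/2 75): {"dx":[{"mg":0,"tun":82},{"b":78,"f":85,"oou":21,"zxk":0},[48,68,73,40],[77,24,55,27]],"k":{"h":[16,54],"ma":{"am":85,"lbj":33,"n":71,"neq":97},"uk":{"b":30,"cmz":36,"kh":52,"w":59}},"qxa":[[87,10,58,7],{"ft":21,"ij":4,"x":96},[89,18],[87,29,4,28,19],{"l":45,"oid":31}],"umb":[[11,93,75,69],{"h":1,"tc":73,"vy":14,"x":87},[66,57,77],[52,80,95],{"ik":8,"myd":14,"rp":51,"te":78}]}
After op 2 (replace /umb/3/0 82): {"dx":[{"mg":0,"tun":82},{"b":78,"f":85,"oou":21,"zxk":0},[48,68,73,40],[77,24,55,27]],"k":{"h":[16,54],"ma":{"am":85,"lbj":33,"n":71,"neq":97},"uk":{"b":30,"cmz":36,"kh":52,"w":59}},"qxa":[[87,10,58,7],{"ft":21,"ij":4,"x":96},[89,18],[87,29,4,28,19],{"l":45,"oid":31}],"umb":[[11,93,75,69],{"h":1,"tc":73,"vy":14,"x":87},[66,57,77],[82,80,95],{"ik":8,"myd":14,"rp":51,"te":78}]}
After op 3 (add /umb/3/1 69): {"dx":[{"mg":0,"tun":82},{"b":78,"f":85,"oou":21,"zxk":0},[48,68,73,40],[77,24,55,27]],"k":{"h":[16,54],"ma":{"am":85,"lbj":33,"n":71,"neq":97},"uk":{"b":30,"cmz":36,"kh":52,"w":59}},"qxa":[[87,10,58,7],{"ft":21,"ij":4,"x":96},[89,18],[87,29,4,28,19],{"l":45,"oid":31}],"umb":[[11,93,75,69],{"h":1,"tc":73,"vy":14,"x":87},[66,57,77],[82,69,80,95],{"ik":8,"myd":14,"rp":51,"te":78}]}
After op 4 (replace /dx/3/2 85): {"dx":[{"mg":0,"tun":82},{"b":78,"f":85,"oou":21,"zxk":0},[48,68,73,40],[77,24,85,27]],"k":{"h":[16,54],"ma":{"am":85,"lbj":33,"n":71,"neq":97},"uk":{"b":30,"cmz":36,"kh":52,"w":59}},"qxa":[[87,10,58,7],{"ft":21,"ij":4,"x":96},[89,18],[87,29,4,28,19],{"l":45,"oid":31}],"umb":[[11,93,75,69],{"h":1,"tc":73,"vy":14,"x":87},[66,57,77],[82,69,80,95],{"ik":8,"myd":14,"rp":51,"te":78}]}
After op 5 (add /umb/0/3 46): {"dx":[{"mg":0,"tun":82},{"b":78,"f":85,"oou":21,"zxk":0},[48,68,73,40],[77,24,85,27]],"k":{"h":[16,54],"ma":{"am":85,"lbj":33,"n":71,"neq":97},"uk":{"b":30,"cmz":36,"kh":52,"w":59}},"qxa":[[87,10,58,7],{"ft":21,"ij":4,"x":96},[89,18],[87,29,4,28,19],{"l":45,"oid":31}],"umb":[[11,93,75,46,69],{"h":1,"tc":73,"vy":14,"x":87},[66,57,77],[82,69,80,95],{"ik":8,"myd":14,"rp":51,"te":78}]}
After op 6 (replace /k/h 70): {"dx":[{"mg":0,"tun":82},{"b":78,"f":85,"oou":21,"zxk":0},[48,68,73,40],[77,24,85,27]],"k":{"h":70,"ma":{"am":85,"lbj":33,"n":71,"neq":97},"uk":{"b":30,"cmz":36,"kh":52,"w":59}},"qxa":[[87,10,58,7],{"ft":21,"ij":4,"x":96},[89,18],[87,29,4,28,19],{"l":45,"oid":31}],"umb":[[11,93,75,46,69],{"h":1,"tc":73,"vy":14,"x":87},[66,57,77],[82,69,80,95],{"ik":8,"myd":14,"rp":51,"te":78}]}
After op 7 (add /qxa/2/2 24): {"dx":[{"mg":0,"tun":82},{"b":78,"f":85,"oou":21,"zxk":0},[48,68,73,40],[77,24,85,27]],"k":{"h":70,"ma":{"am":85,"lbj":33,"n":71,"neq":97},"uk":{"b":30,"cmz":36,"kh":52,"w":59}},"qxa":[[87,10,58,7],{"ft":21,"ij":4,"x":96},[89,18,24],[87,29,4,28,19],{"l":45,"oid":31}],"umb":[[11,93,75,46,69],{"h":1,"tc":73,"vy":14,"x":87},[66,57,77],[82,69,80,95],{"ik":8,"myd":14,"rp":51,"te":78}]}
After op 8 (replace /umb/3/0 90): {"dx":[{"mg":0,"tun":82},{"b":78,"f":85,"oou":21,"zxk":0},[48,68,73,40],[77,24,85,27]],"k":{"h":70,"ma":{"am":85,"lbj":33,"n":71,"neq":97},"uk":{"b":30,"cmz":36,"kh":52,"w":59}},"qxa":[[87,10,58,7],{"ft":21,"ij":4,"x":96},[89,18,24],[87,29,4,28,19],{"l":45,"oid":31}],"umb":[[11,93,75,46,69],{"h":1,"tc":73,"vy":14,"x":87},[66,57,77],[90,69,80,95],{"ik":8,"myd":14,"rp":51,"te":78}]}
After op 9 (add /qxa/3/4 46): {"dx":[{"mg":0,"tun":82},{"b":78,"f":85,"oou":21,"zxk":0},[48,68,73,40],[77,24,85,27]],"k":{"h":70,"ma":{"am":85,"lbj":33,"n":71,"neq":97},"uk":{"b":30,"cmz":36,"kh":52,"w":59}},"qxa":[[87,10,58,7],{"ft":21,"ij":4,"x":96},[89,18,24],[87,29,4,28,46,19],{"l":45,"oid":31}],"umb":[[11,93,75,46,69],{"h":1,"tc":73,"vy":14,"x":87},[66,57,77],[90,69,80,95],{"ik":8,"myd":14,"rp":51,"te":78}]}
After op 10 (replace /qxa/3 15): {"dx":[{"mg":0,"tun":82},{"b":78,"f":85,"oou":21,"zxk":0},[48,68,73,40],[77,24,85,27]],"k":{"h":70,"ma":{"am":85,"lbj":33,"n":71,"neq":97},"uk":{"b":30,"cmz":36,"kh":52,"w":59}},"qxa":[[87,10,58,7],{"ft":21,"ij":4,"x":96},[89,18,24],15,{"l":45,"oid":31}],"umb":[[11,93,75,46,69],{"h":1,"tc":73,"vy":14,"x":87},[66,57,77],[90,69,80,95],{"ik":8,"myd":14,"rp":51,"te":78}]}
Size at path /umb: 5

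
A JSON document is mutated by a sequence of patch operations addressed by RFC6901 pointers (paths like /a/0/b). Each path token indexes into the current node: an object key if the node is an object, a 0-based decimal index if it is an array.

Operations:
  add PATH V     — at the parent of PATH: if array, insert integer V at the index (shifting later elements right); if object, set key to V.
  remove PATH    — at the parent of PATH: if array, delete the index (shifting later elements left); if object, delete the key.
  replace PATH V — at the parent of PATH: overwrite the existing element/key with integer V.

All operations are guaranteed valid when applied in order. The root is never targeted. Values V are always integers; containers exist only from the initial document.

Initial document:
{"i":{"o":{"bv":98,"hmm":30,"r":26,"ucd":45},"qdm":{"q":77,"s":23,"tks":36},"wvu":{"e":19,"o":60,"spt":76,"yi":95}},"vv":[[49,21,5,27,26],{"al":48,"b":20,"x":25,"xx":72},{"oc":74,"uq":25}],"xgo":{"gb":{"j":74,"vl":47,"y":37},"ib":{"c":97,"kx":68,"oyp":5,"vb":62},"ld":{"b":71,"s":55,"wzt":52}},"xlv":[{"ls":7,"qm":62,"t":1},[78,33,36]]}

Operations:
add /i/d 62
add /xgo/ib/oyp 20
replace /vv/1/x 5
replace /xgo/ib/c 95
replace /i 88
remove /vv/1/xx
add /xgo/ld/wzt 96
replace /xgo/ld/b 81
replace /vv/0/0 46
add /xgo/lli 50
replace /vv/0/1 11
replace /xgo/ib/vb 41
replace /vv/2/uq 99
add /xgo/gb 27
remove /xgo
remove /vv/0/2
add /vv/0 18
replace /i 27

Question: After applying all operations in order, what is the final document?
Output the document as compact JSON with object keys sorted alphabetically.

Answer: {"i":27,"vv":[18,[46,11,27,26],{"al":48,"b":20,"x":5},{"oc":74,"uq":99}],"xlv":[{"ls":7,"qm":62,"t":1},[78,33,36]]}

Derivation:
After op 1 (add /i/d 62): {"i":{"d":62,"o":{"bv":98,"hmm":30,"r":26,"ucd":45},"qdm":{"q":77,"s":23,"tks":36},"wvu":{"e":19,"o":60,"spt":76,"yi":95}},"vv":[[49,21,5,27,26],{"al":48,"b":20,"x":25,"xx":72},{"oc":74,"uq":25}],"xgo":{"gb":{"j":74,"vl":47,"y":37},"ib":{"c":97,"kx":68,"oyp":5,"vb":62},"ld":{"b":71,"s":55,"wzt":52}},"xlv":[{"ls":7,"qm":62,"t":1},[78,33,36]]}
After op 2 (add /xgo/ib/oyp 20): {"i":{"d":62,"o":{"bv":98,"hmm":30,"r":26,"ucd":45},"qdm":{"q":77,"s":23,"tks":36},"wvu":{"e":19,"o":60,"spt":76,"yi":95}},"vv":[[49,21,5,27,26],{"al":48,"b":20,"x":25,"xx":72},{"oc":74,"uq":25}],"xgo":{"gb":{"j":74,"vl":47,"y":37},"ib":{"c":97,"kx":68,"oyp":20,"vb":62},"ld":{"b":71,"s":55,"wzt":52}},"xlv":[{"ls":7,"qm":62,"t":1},[78,33,36]]}
After op 3 (replace /vv/1/x 5): {"i":{"d":62,"o":{"bv":98,"hmm":30,"r":26,"ucd":45},"qdm":{"q":77,"s":23,"tks":36},"wvu":{"e":19,"o":60,"spt":76,"yi":95}},"vv":[[49,21,5,27,26],{"al":48,"b":20,"x":5,"xx":72},{"oc":74,"uq":25}],"xgo":{"gb":{"j":74,"vl":47,"y":37},"ib":{"c":97,"kx":68,"oyp":20,"vb":62},"ld":{"b":71,"s":55,"wzt":52}},"xlv":[{"ls":7,"qm":62,"t":1},[78,33,36]]}
After op 4 (replace /xgo/ib/c 95): {"i":{"d":62,"o":{"bv":98,"hmm":30,"r":26,"ucd":45},"qdm":{"q":77,"s":23,"tks":36},"wvu":{"e":19,"o":60,"spt":76,"yi":95}},"vv":[[49,21,5,27,26],{"al":48,"b":20,"x":5,"xx":72},{"oc":74,"uq":25}],"xgo":{"gb":{"j":74,"vl":47,"y":37},"ib":{"c":95,"kx":68,"oyp":20,"vb":62},"ld":{"b":71,"s":55,"wzt":52}},"xlv":[{"ls":7,"qm":62,"t":1},[78,33,36]]}
After op 5 (replace /i 88): {"i":88,"vv":[[49,21,5,27,26],{"al":48,"b":20,"x":5,"xx":72},{"oc":74,"uq":25}],"xgo":{"gb":{"j":74,"vl":47,"y":37},"ib":{"c":95,"kx":68,"oyp":20,"vb":62},"ld":{"b":71,"s":55,"wzt":52}},"xlv":[{"ls":7,"qm":62,"t":1},[78,33,36]]}
After op 6 (remove /vv/1/xx): {"i":88,"vv":[[49,21,5,27,26],{"al":48,"b":20,"x":5},{"oc":74,"uq":25}],"xgo":{"gb":{"j":74,"vl":47,"y":37},"ib":{"c":95,"kx":68,"oyp":20,"vb":62},"ld":{"b":71,"s":55,"wzt":52}},"xlv":[{"ls":7,"qm":62,"t":1},[78,33,36]]}
After op 7 (add /xgo/ld/wzt 96): {"i":88,"vv":[[49,21,5,27,26],{"al":48,"b":20,"x":5},{"oc":74,"uq":25}],"xgo":{"gb":{"j":74,"vl":47,"y":37},"ib":{"c":95,"kx":68,"oyp":20,"vb":62},"ld":{"b":71,"s":55,"wzt":96}},"xlv":[{"ls":7,"qm":62,"t":1},[78,33,36]]}
After op 8 (replace /xgo/ld/b 81): {"i":88,"vv":[[49,21,5,27,26],{"al":48,"b":20,"x":5},{"oc":74,"uq":25}],"xgo":{"gb":{"j":74,"vl":47,"y":37},"ib":{"c":95,"kx":68,"oyp":20,"vb":62},"ld":{"b":81,"s":55,"wzt":96}},"xlv":[{"ls":7,"qm":62,"t":1},[78,33,36]]}
After op 9 (replace /vv/0/0 46): {"i":88,"vv":[[46,21,5,27,26],{"al":48,"b":20,"x":5},{"oc":74,"uq":25}],"xgo":{"gb":{"j":74,"vl":47,"y":37},"ib":{"c":95,"kx":68,"oyp":20,"vb":62},"ld":{"b":81,"s":55,"wzt":96}},"xlv":[{"ls":7,"qm":62,"t":1},[78,33,36]]}
After op 10 (add /xgo/lli 50): {"i":88,"vv":[[46,21,5,27,26],{"al":48,"b":20,"x":5},{"oc":74,"uq":25}],"xgo":{"gb":{"j":74,"vl":47,"y":37},"ib":{"c":95,"kx":68,"oyp":20,"vb":62},"ld":{"b":81,"s":55,"wzt":96},"lli":50},"xlv":[{"ls":7,"qm":62,"t":1},[78,33,36]]}
After op 11 (replace /vv/0/1 11): {"i":88,"vv":[[46,11,5,27,26],{"al":48,"b":20,"x":5},{"oc":74,"uq":25}],"xgo":{"gb":{"j":74,"vl":47,"y":37},"ib":{"c":95,"kx":68,"oyp":20,"vb":62},"ld":{"b":81,"s":55,"wzt":96},"lli":50},"xlv":[{"ls":7,"qm":62,"t":1},[78,33,36]]}
After op 12 (replace /xgo/ib/vb 41): {"i":88,"vv":[[46,11,5,27,26],{"al":48,"b":20,"x":5},{"oc":74,"uq":25}],"xgo":{"gb":{"j":74,"vl":47,"y":37},"ib":{"c":95,"kx":68,"oyp":20,"vb":41},"ld":{"b":81,"s":55,"wzt":96},"lli":50},"xlv":[{"ls":7,"qm":62,"t":1},[78,33,36]]}
After op 13 (replace /vv/2/uq 99): {"i":88,"vv":[[46,11,5,27,26],{"al":48,"b":20,"x":5},{"oc":74,"uq":99}],"xgo":{"gb":{"j":74,"vl":47,"y":37},"ib":{"c":95,"kx":68,"oyp":20,"vb":41},"ld":{"b":81,"s":55,"wzt":96},"lli":50},"xlv":[{"ls":7,"qm":62,"t":1},[78,33,36]]}
After op 14 (add /xgo/gb 27): {"i":88,"vv":[[46,11,5,27,26],{"al":48,"b":20,"x":5},{"oc":74,"uq":99}],"xgo":{"gb":27,"ib":{"c":95,"kx":68,"oyp":20,"vb":41},"ld":{"b":81,"s":55,"wzt":96},"lli":50},"xlv":[{"ls":7,"qm":62,"t":1},[78,33,36]]}
After op 15 (remove /xgo): {"i":88,"vv":[[46,11,5,27,26],{"al":48,"b":20,"x":5},{"oc":74,"uq":99}],"xlv":[{"ls":7,"qm":62,"t":1},[78,33,36]]}
After op 16 (remove /vv/0/2): {"i":88,"vv":[[46,11,27,26],{"al":48,"b":20,"x":5},{"oc":74,"uq":99}],"xlv":[{"ls":7,"qm":62,"t":1},[78,33,36]]}
After op 17 (add /vv/0 18): {"i":88,"vv":[18,[46,11,27,26],{"al":48,"b":20,"x":5},{"oc":74,"uq":99}],"xlv":[{"ls":7,"qm":62,"t":1},[78,33,36]]}
After op 18 (replace /i 27): {"i":27,"vv":[18,[46,11,27,26],{"al":48,"b":20,"x":5},{"oc":74,"uq":99}],"xlv":[{"ls":7,"qm":62,"t":1},[78,33,36]]}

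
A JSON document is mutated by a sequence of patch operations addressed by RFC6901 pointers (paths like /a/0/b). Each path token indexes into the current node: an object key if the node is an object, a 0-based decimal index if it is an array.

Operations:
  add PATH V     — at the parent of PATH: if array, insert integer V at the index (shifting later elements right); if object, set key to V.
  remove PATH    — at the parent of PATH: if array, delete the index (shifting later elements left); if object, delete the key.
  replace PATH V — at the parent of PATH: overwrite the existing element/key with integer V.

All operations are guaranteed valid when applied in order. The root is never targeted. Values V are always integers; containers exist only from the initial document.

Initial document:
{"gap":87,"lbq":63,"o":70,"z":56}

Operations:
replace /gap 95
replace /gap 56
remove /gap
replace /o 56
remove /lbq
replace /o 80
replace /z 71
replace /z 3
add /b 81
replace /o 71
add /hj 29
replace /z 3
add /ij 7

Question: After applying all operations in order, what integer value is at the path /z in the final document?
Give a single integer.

After op 1 (replace /gap 95): {"gap":95,"lbq":63,"o":70,"z":56}
After op 2 (replace /gap 56): {"gap":56,"lbq":63,"o":70,"z":56}
After op 3 (remove /gap): {"lbq":63,"o":70,"z":56}
After op 4 (replace /o 56): {"lbq":63,"o":56,"z":56}
After op 5 (remove /lbq): {"o":56,"z":56}
After op 6 (replace /o 80): {"o":80,"z":56}
After op 7 (replace /z 71): {"o":80,"z":71}
After op 8 (replace /z 3): {"o":80,"z":3}
After op 9 (add /b 81): {"b":81,"o":80,"z":3}
After op 10 (replace /o 71): {"b":81,"o":71,"z":3}
After op 11 (add /hj 29): {"b":81,"hj":29,"o":71,"z":3}
After op 12 (replace /z 3): {"b":81,"hj":29,"o":71,"z":3}
After op 13 (add /ij 7): {"b":81,"hj":29,"ij":7,"o":71,"z":3}
Value at /z: 3

Answer: 3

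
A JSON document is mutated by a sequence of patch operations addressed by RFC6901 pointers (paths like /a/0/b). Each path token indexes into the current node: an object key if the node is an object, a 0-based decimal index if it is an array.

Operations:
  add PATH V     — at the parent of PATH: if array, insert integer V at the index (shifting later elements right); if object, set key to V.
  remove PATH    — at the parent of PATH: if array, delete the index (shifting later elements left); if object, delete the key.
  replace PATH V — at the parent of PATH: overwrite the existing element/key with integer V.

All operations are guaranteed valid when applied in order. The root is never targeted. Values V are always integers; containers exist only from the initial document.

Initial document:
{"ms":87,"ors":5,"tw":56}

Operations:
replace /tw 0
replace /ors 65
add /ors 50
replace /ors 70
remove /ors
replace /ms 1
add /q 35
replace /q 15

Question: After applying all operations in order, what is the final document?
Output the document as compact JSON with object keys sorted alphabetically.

After op 1 (replace /tw 0): {"ms":87,"ors":5,"tw":0}
After op 2 (replace /ors 65): {"ms":87,"ors":65,"tw":0}
After op 3 (add /ors 50): {"ms":87,"ors":50,"tw":0}
After op 4 (replace /ors 70): {"ms":87,"ors":70,"tw":0}
After op 5 (remove /ors): {"ms":87,"tw":0}
After op 6 (replace /ms 1): {"ms":1,"tw":0}
After op 7 (add /q 35): {"ms":1,"q":35,"tw":0}
After op 8 (replace /q 15): {"ms":1,"q":15,"tw":0}

Answer: {"ms":1,"q":15,"tw":0}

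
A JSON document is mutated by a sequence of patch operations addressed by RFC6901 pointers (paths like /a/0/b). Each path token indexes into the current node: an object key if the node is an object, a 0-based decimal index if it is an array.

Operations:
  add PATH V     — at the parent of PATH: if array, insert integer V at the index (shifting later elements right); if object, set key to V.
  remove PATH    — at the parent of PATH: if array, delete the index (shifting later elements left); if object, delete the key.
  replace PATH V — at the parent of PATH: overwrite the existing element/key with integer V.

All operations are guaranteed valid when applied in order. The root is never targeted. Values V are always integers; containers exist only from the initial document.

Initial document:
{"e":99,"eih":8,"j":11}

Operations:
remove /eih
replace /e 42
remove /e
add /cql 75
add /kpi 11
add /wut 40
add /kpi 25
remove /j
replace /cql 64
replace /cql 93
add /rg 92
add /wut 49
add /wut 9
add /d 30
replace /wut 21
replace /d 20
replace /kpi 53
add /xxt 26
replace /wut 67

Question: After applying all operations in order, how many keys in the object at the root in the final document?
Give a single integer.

Answer: 6

Derivation:
After op 1 (remove /eih): {"e":99,"j":11}
After op 2 (replace /e 42): {"e":42,"j":11}
After op 3 (remove /e): {"j":11}
After op 4 (add /cql 75): {"cql":75,"j":11}
After op 5 (add /kpi 11): {"cql":75,"j":11,"kpi":11}
After op 6 (add /wut 40): {"cql":75,"j":11,"kpi":11,"wut":40}
After op 7 (add /kpi 25): {"cql":75,"j":11,"kpi":25,"wut":40}
After op 8 (remove /j): {"cql":75,"kpi":25,"wut":40}
After op 9 (replace /cql 64): {"cql":64,"kpi":25,"wut":40}
After op 10 (replace /cql 93): {"cql":93,"kpi":25,"wut":40}
After op 11 (add /rg 92): {"cql":93,"kpi":25,"rg":92,"wut":40}
After op 12 (add /wut 49): {"cql":93,"kpi":25,"rg":92,"wut":49}
After op 13 (add /wut 9): {"cql":93,"kpi":25,"rg":92,"wut":9}
After op 14 (add /d 30): {"cql":93,"d":30,"kpi":25,"rg":92,"wut":9}
After op 15 (replace /wut 21): {"cql":93,"d":30,"kpi":25,"rg":92,"wut":21}
After op 16 (replace /d 20): {"cql":93,"d":20,"kpi":25,"rg":92,"wut":21}
After op 17 (replace /kpi 53): {"cql":93,"d":20,"kpi":53,"rg":92,"wut":21}
After op 18 (add /xxt 26): {"cql":93,"d":20,"kpi":53,"rg":92,"wut":21,"xxt":26}
After op 19 (replace /wut 67): {"cql":93,"d":20,"kpi":53,"rg":92,"wut":67,"xxt":26}
Size at the root: 6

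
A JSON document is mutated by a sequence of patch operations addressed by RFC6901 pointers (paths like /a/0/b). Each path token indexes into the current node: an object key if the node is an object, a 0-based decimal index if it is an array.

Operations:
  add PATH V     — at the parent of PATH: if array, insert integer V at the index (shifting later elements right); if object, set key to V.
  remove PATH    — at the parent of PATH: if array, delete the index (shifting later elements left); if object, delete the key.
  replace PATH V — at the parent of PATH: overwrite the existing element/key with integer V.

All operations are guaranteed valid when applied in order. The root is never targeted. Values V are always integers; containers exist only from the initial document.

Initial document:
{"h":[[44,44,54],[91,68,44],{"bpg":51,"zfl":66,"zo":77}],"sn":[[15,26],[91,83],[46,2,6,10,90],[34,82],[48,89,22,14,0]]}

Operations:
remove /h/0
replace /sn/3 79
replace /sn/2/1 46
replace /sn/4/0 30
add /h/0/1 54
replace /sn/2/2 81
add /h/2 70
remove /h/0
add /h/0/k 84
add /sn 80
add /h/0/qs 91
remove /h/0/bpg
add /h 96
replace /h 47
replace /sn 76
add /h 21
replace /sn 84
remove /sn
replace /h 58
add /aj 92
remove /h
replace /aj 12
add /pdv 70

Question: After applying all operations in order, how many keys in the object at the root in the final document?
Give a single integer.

Answer: 2

Derivation:
After op 1 (remove /h/0): {"h":[[91,68,44],{"bpg":51,"zfl":66,"zo":77}],"sn":[[15,26],[91,83],[46,2,6,10,90],[34,82],[48,89,22,14,0]]}
After op 2 (replace /sn/3 79): {"h":[[91,68,44],{"bpg":51,"zfl":66,"zo":77}],"sn":[[15,26],[91,83],[46,2,6,10,90],79,[48,89,22,14,0]]}
After op 3 (replace /sn/2/1 46): {"h":[[91,68,44],{"bpg":51,"zfl":66,"zo":77}],"sn":[[15,26],[91,83],[46,46,6,10,90],79,[48,89,22,14,0]]}
After op 4 (replace /sn/4/0 30): {"h":[[91,68,44],{"bpg":51,"zfl":66,"zo":77}],"sn":[[15,26],[91,83],[46,46,6,10,90],79,[30,89,22,14,0]]}
After op 5 (add /h/0/1 54): {"h":[[91,54,68,44],{"bpg":51,"zfl":66,"zo":77}],"sn":[[15,26],[91,83],[46,46,6,10,90],79,[30,89,22,14,0]]}
After op 6 (replace /sn/2/2 81): {"h":[[91,54,68,44],{"bpg":51,"zfl":66,"zo":77}],"sn":[[15,26],[91,83],[46,46,81,10,90],79,[30,89,22,14,0]]}
After op 7 (add /h/2 70): {"h":[[91,54,68,44],{"bpg":51,"zfl":66,"zo":77},70],"sn":[[15,26],[91,83],[46,46,81,10,90],79,[30,89,22,14,0]]}
After op 8 (remove /h/0): {"h":[{"bpg":51,"zfl":66,"zo":77},70],"sn":[[15,26],[91,83],[46,46,81,10,90],79,[30,89,22,14,0]]}
After op 9 (add /h/0/k 84): {"h":[{"bpg":51,"k":84,"zfl":66,"zo":77},70],"sn":[[15,26],[91,83],[46,46,81,10,90],79,[30,89,22,14,0]]}
After op 10 (add /sn 80): {"h":[{"bpg":51,"k":84,"zfl":66,"zo":77},70],"sn":80}
After op 11 (add /h/0/qs 91): {"h":[{"bpg":51,"k":84,"qs":91,"zfl":66,"zo":77},70],"sn":80}
After op 12 (remove /h/0/bpg): {"h":[{"k":84,"qs":91,"zfl":66,"zo":77},70],"sn":80}
After op 13 (add /h 96): {"h":96,"sn":80}
After op 14 (replace /h 47): {"h":47,"sn":80}
After op 15 (replace /sn 76): {"h":47,"sn":76}
After op 16 (add /h 21): {"h":21,"sn":76}
After op 17 (replace /sn 84): {"h":21,"sn":84}
After op 18 (remove /sn): {"h":21}
After op 19 (replace /h 58): {"h":58}
After op 20 (add /aj 92): {"aj":92,"h":58}
After op 21 (remove /h): {"aj":92}
After op 22 (replace /aj 12): {"aj":12}
After op 23 (add /pdv 70): {"aj":12,"pdv":70}
Size at the root: 2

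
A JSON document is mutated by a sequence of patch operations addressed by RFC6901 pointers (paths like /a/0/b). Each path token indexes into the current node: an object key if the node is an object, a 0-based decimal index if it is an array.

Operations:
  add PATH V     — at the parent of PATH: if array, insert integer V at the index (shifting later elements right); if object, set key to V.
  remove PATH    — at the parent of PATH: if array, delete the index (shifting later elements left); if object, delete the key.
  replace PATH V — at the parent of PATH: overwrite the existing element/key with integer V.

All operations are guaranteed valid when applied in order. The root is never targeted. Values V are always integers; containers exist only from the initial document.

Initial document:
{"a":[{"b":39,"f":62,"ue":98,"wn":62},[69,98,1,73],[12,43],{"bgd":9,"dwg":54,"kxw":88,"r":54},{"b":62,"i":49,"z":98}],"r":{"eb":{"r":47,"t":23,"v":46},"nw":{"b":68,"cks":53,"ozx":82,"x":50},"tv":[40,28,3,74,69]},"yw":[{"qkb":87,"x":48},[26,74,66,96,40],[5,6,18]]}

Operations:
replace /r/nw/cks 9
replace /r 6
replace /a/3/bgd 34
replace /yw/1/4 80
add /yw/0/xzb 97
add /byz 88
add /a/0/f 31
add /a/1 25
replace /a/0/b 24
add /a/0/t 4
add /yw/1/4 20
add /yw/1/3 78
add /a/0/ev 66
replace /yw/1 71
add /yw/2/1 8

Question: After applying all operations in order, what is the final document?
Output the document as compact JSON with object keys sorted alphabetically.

Answer: {"a":[{"b":24,"ev":66,"f":31,"t":4,"ue":98,"wn":62},25,[69,98,1,73],[12,43],{"bgd":34,"dwg":54,"kxw":88,"r":54},{"b":62,"i":49,"z":98}],"byz":88,"r":6,"yw":[{"qkb":87,"x":48,"xzb":97},71,[5,8,6,18]]}

Derivation:
After op 1 (replace /r/nw/cks 9): {"a":[{"b":39,"f":62,"ue":98,"wn":62},[69,98,1,73],[12,43],{"bgd":9,"dwg":54,"kxw":88,"r":54},{"b":62,"i":49,"z":98}],"r":{"eb":{"r":47,"t":23,"v":46},"nw":{"b":68,"cks":9,"ozx":82,"x":50},"tv":[40,28,3,74,69]},"yw":[{"qkb":87,"x":48},[26,74,66,96,40],[5,6,18]]}
After op 2 (replace /r 6): {"a":[{"b":39,"f":62,"ue":98,"wn":62},[69,98,1,73],[12,43],{"bgd":9,"dwg":54,"kxw":88,"r":54},{"b":62,"i":49,"z":98}],"r":6,"yw":[{"qkb":87,"x":48},[26,74,66,96,40],[5,6,18]]}
After op 3 (replace /a/3/bgd 34): {"a":[{"b":39,"f":62,"ue":98,"wn":62},[69,98,1,73],[12,43],{"bgd":34,"dwg":54,"kxw":88,"r":54},{"b":62,"i":49,"z":98}],"r":6,"yw":[{"qkb":87,"x":48},[26,74,66,96,40],[5,6,18]]}
After op 4 (replace /yw/1/4 80): {"a":[{"b":39,"f":62,"ue":98,"wn":62},[69,98,1,73],[12,43],{"bgd":34,"dwg":54,"kxw":88,"r":54},{"b":62,"i":49,"z":98}],"r":6,"yw":[{"qkb":87,"x":48},[26,74,66,96,80],[5,6,18]]}
After op 5 (add /yw/0/xzb 97): {"a":[{"b":39,"f":62,"ue":98,"wn":62},[69,98,1,73],[12,43],{"bgd":34,"dwg":54,"kxw":88,"r":54},{"b":62,"i":49,"z":98}],"r":6,"yw":[{"qkb":87,"x":48,"xzb":97},[26,74,66,96,80],[5,6,18]]}
After op 6 (add /byz 88): {"a":[{"b":39,"f":62,"ue":98,"wn":62},[69,98,1,73],[12,43],{"bgd":34,"dwg":54,"kxw":88,"r":54},{"b":62,"i":49,"z":98}],"byz":88,"r":6,"yw":[{"qkb":87,"x":48,"xzb":97},[26,74,66,96,80],[5,6,18]]}
After op 7 (add /a/0/f 31): {"a":[{"b":39,"f":31,"ue":98,"wn":62},[69,98,1,73],[12,43],{"bgd":34,"dwg":54,"kxw":88,"r":54},{"b":62,"i":49,"z":98}],"byz":88,"r":6,"yw":[{"qkb":87,"x":48,"xzb":97},[26,74,66,96,80],[5,6,18]]}
After op 8 (add /a/1 25): {"a":[{"b":39,"f":31,"ue":98,"wn":62},25,[69,98,1,73],[12,43],{"bgd":34,"dwg":54,"kxw":88,"r":54},{"b":62,"i":49,"z":98}],"byz":88,"r":6,"yw":[{"qkb":87,"x":48,"xzb":97},[26,74,66,96,80],[5,6,18]]}
After op 9 (replace /a/0/b 24): {"a":[{"b":24,"f":31,"ue":98,"wn":62},25,[69,98,1,73],[12,43],{"bgd":34,"dwg":54,"kxw":88,"r":54},{"b":62,"i":49,"z":98}],"byz":88,"r":6,"yw":[{"qkb":87,"x":48,"xzb":97},[26,74,66,96,80],[5,6,18]]}
After op 10 (add /a/0/t 4): {"a":[{"b":24,"f":31,"t":4,"ue":98,"wn":62},25,[69,98,1,73],[12,43],{"bgd":34,"dwg":54,"kxw":88,"r":54},{"b":62,"i":49,"z":98}],"byz":88,"r":6,"yw":[{"qkb":87,"x":48,"xzb":97},[26,74,66,96,80],[5,6,18]]}
After op 11 (add /yw/1/4 20): {"a":[{"b":24,"f":31,"t":4,"ue":98,"wn":62},25,[69,98,1,73],[12,43],{"bgd":34,"dwg":54,"kxw":88,"r":54},{"b":62,"i":49,"z":98}],"byz":88,"r":6,"yw":[{"qkb":87,"x":48,"xzb":97},[26,74,66,96,20,80],[5,6,18]]}
After op 12 (add /yw/1/3 78): {"a":[{"b":24,"f":31,"t":4,"ue":98,"wn":62},25,[69,98,1,73],[12,43],{"bgd":34,"dwg":54,"kxw":88,"r":54},{"b":62,"i":49,"z":98}],"byz":88,"r":6,"yw":[{"qkb":87,"x":48,"xzb":97},[26,74,66,78,96,20,80],[5,6,18]]}
After op 13 (add /a/0/ev 66): {"a":[{"b":24,"ev":66,"f":31,"t":4,"ue":98,"wn":62},25,[69,98,1,73],[12,43],{"bgd":34,"dwg":54,"kxw":88,"r":54},{"b":62,"i":49,"z":98}],"byz":88,"r":6,"yw":[{"qkb":87,"x":48,"xzb":97},[26,74,66,78,96,20,80],[5,6,18]]}
After op 14 (replace /yw/1 71): {"a":[{"b":24,"ev":66,"f":31,"t":4,"ue":98,"wn":62},25,[69,98,1,73],[12,43],{"bgd":34,"dwg":54,"kxw":88,"r":54},{"b":62,"i":49,"z":98}],"byz":88,"r":6,"yw":[{"qkb":87,"x":48,"xzb":97},71,[5,6,18]]}
After op 15 (add /yw/2/1 8): {"a":[{"b":24,"ev":66,"f":31,"t":4,"ue":98,"wn":62},25,[69,98,1,73],[12,43],{"bgd":34,"dwg":54,"kxw":88,"r":54},{"b":62,"i":49,"z":98}],"byz":88,"r":6,"yw":[{"qkb":87,"x":48,"xzb":97},71,[5,8,6,18]]}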